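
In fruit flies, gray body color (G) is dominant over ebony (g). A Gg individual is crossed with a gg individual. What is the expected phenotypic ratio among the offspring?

Punnett square for Gg × gg:
Offspring genotypes: 2 Gg, 2 gg
gray: 2, ebony: 2
Ratio: 1:1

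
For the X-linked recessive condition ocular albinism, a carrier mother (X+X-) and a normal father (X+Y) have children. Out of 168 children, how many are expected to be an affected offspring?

Cross: X+X- × X+Y
Offspring: 1 X+X+, 1 X+Y, 1 X+X-, 1 X-Y
Probability of an affected offspring: 1/4
Expected count = 1/4 × 168 = 42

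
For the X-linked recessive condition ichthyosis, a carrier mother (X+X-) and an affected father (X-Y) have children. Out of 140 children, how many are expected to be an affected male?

Cross: X+X- × X-Y
Offspring: 1 X+X-, 1 X+Y, 1 X-X-, 1 X-Y
Probability of an affected male: 1/4
Expected count = 1/4 × 140 = 35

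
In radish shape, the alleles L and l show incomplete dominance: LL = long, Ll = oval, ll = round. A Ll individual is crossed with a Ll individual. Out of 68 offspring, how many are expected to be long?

Punnett square for Ll × Ll:
Offspring genotypes: 1 LL, 2 Ll, 1 ll
Phenotype counts: 1 long, 2 oval, 1 round
long: 1 out of 4 → fraction 1/4
Expected count = 1/4 × 68 = 17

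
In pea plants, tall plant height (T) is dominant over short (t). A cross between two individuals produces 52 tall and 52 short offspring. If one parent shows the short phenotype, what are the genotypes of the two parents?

Observed offspring: 52 tall, 52 short
The observed ratio simplifies to 1:1. One parent shows short, so its genotype must be tt. A 1:1 offspring split requires the other parent to be heterozygous (Tt).
Parent genotypes: tt × Tt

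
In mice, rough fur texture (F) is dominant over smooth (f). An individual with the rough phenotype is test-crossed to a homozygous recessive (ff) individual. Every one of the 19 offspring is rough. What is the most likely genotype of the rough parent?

Test cross: ? × ff
All offspring are rough.
If the unknown parent were heterozygous (Ff), about half of 19 offspring would be smooth; none are. The unknown parent is most likely homozygous dominant (FF).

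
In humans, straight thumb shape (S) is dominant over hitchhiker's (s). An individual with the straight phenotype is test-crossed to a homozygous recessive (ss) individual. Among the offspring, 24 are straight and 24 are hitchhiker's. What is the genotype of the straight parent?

Test cross: ? × ss
Offspring: 24 straight, 24 hitchhiker's — approximately 1:1.
A 1:1 ratio in a test cross indicates the unknown parent is heterozygous (Ss).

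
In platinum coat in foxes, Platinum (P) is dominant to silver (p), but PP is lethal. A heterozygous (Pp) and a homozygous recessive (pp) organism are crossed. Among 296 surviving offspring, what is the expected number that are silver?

Cross: Pp × pp
Punnett square offspring (before lethality): 2 Pp, 2 pp
No PP offspring are produced in this cross.
silver: 2 out of 4 → fraction 1/2
Expected count = 1/2 × 296 = 148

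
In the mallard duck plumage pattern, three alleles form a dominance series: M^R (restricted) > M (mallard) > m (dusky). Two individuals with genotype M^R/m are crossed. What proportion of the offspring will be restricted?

Cross: M^R/m × M^R/m
Allele dominance: M^R > M > m
Offspring genotypes: 1 M^R/M^R, 2 M^R/m, 1 m/m
Phenotype counts: 3 restricted, 1 dusky
restricted: 3 out of 4
Probability: 3/4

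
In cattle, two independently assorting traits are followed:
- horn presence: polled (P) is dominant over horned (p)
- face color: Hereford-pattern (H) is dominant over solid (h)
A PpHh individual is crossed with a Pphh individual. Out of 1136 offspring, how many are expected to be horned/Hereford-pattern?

Dihybrid cross PpHh × Pphh — consider each gene separately:
horn presence: Pp × Pp → 1 PP, 2 Pp, 1 pp → 3 P_ : 1 pp (out of 4)
face color: Hh × hh → 2 Hh, 2 hh → 2 H_ : 2 hh (out of 4)
Combine (counts out of 4 × 4 = 16): polled/Hereford-pattern (P_H_) = 3×2 = 6; polled/solid (P_hh) = 3×2 = 6; horned/Hereford-pattern (ppH_) = 1×2 = 2; horned/solid (pphh) = 1×2 = 2
Phenotype counts (out of 16): 6 polled/Hereford-pattern, 6 polled/solid, 2 horned/Hereford-pattern, 2 horned/solid
horned/Hereford-pattern: 2 out of 16 → fraction 1/8
Expected count = 1/8 × 1136 = 142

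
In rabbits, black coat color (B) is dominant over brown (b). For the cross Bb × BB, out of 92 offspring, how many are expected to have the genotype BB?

Punnett square for Bb × BB:
Offspring genotypes: 2 BB, 2 Bb
Total offspring: 4
Count with target: 2
Probability: 2/4 = 1/2
Expected count = 1/2 × 92 = 46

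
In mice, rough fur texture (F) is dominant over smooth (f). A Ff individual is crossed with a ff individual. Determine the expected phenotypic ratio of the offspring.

Punnett square for Ff × ff:
Offspring genotypes: 2 Ff, 2 ff
rough: 2, smooth: 2
Ratio: 1:1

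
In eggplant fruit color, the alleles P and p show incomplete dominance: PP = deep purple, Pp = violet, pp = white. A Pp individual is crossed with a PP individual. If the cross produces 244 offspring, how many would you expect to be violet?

Punnett square for Pp × PP:
Offspring genotypes: 2 PP, 2 Pp
Phenotype counts: 2 deep purple, 2 violet
violet: 2 out of 4 → fraction 1/2
Expected count = 1/2 × 244 = 122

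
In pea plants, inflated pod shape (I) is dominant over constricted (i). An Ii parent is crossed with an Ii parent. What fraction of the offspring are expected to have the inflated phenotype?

Punnett square for Ii × Ii:
Offspring genotypes: 1 II, 2 Ii, 1 ii
Total offspring: 4
Count with target: 3
Probability: 3/4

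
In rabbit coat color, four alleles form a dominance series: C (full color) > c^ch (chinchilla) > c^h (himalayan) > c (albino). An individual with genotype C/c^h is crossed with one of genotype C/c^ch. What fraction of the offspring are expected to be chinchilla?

Cross: C/c^h × C/c^ch
Allele dominance: C > c^ch > c^h > c
Offspring genotypes: 1 C/C, 1 C/c^ch, 1 C/c^h, 1 c^ch/c^h
Phenotype counts: 3 full color, 1 chinchilla
chinchilla: 1 out of 4
Probability: 1/4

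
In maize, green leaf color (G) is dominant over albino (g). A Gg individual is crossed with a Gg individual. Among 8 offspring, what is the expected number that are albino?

Punnett square for Gg × Gg:
Offspring genotypes: 1 GG, 2 Gg, 1 gg
green: 3, albino: 1
albino: 1 out of 4 → fraction 1/4
Expected count = 1/4 × 8 = 2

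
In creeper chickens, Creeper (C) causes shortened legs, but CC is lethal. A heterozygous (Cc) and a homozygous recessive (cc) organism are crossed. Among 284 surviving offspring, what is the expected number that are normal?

Cross: Cc × cc
Punnett square offspring (before lethality): 2 Cc, 2 cc
No CC offspring are produced in this cross.
normal: 2 out of 4 → fraction 1/2
Expected count = 1/2 × 284 = 142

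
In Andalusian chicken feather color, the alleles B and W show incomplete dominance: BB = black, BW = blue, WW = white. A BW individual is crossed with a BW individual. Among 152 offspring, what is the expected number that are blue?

Punnett square for BW × BW:
Offspring genotypes: 1 BB, 2 BW, 1 WW
Phenotype counts: 1 black, 2 blue, 1 white
blue: 2 out of 4 → fraction 1/2
Expected count = 1/2 × 152 = 76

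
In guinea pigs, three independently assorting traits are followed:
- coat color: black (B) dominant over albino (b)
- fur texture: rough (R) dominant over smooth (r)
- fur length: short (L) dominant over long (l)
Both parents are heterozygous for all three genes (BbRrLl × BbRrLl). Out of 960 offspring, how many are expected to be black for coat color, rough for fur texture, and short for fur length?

Trihybrid cross: BbRrLl × BbRrLl
Each trait segregates independently with a 3:1 phenotypic ratio, so each gene contributes 3/4 (dominant) or 1/4 (recessive).
Target: black (coat color), rough (fur texture), short (fur length)
Probability = product of independent per-trait probabilities
= 3/4 × 3/4 × 3/4 = 27/64
Expected count = 27/64 × 960 = 405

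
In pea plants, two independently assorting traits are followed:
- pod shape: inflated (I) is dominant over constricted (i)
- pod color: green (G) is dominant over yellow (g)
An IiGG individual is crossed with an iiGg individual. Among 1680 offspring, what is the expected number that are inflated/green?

Dihybrid cross IiGG × iiGg — consider each gene separately:
pod shape: Ii × ii → 2 Ii, 2 ii → 2 I_ : 2 ii (out of 4)
pod color: GG × Gg → 2 GG, 2 Gg → 4 G_ (out of 4)
Combine (counts out of 4 × 4 = 16): inflated/green (I_G_) = 2×4 = 8; constricted/green (iiG_) = 2×4 = 8
Phenotype counts (out of 16): 8 inflated/green, 8 constricted/green
inflated/green: 8 out of 16 → fraction 1/2
Expected count = 1/2 × 1680 = 840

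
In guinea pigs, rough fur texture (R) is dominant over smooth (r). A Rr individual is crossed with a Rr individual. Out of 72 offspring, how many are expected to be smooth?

Punnett square for Rr × Rr:
Offspring genotypes: 1 RR, 2 Rr, 1 rr
rough: 3, smooth: 1
smooth: 1 out of 4 → fraction 1/4
Expected count = 1/4 × 72 = 18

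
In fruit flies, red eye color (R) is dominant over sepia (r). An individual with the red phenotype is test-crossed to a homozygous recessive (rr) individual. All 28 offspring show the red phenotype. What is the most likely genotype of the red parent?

Test cross: ? × rr
All offspring are red.
If the unknown parent were heterozygous (Rr), about half of 28 offspring would be sepia; none are. The unknown parent is most likely homozygous dominant (RR).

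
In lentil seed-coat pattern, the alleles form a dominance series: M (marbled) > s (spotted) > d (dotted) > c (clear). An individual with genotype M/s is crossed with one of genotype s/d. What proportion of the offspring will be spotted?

Cross: M/s × s/d
Allele dominance: M > s > d > c
Offspring genotypes: 1 M/s, 1 M/d, 1 s/s, 1 s/d
Phenotype counts: 2 marbled, 2 spotted
spotted: 2 out of 4
Probability: 2/4 = 1/2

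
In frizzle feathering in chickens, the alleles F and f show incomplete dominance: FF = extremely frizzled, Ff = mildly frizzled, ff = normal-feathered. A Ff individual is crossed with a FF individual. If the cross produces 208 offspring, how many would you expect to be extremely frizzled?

Punnett square for Ff × FF:
Offspring genotypes: 2 FF, 2 Ff
Phenotype counts: 2 extremely frizzled, 2 mildly frizzled
extremely frizzled: 2 out of 4 → fraction 1/2
Expected count = 1/2 × 208 = 104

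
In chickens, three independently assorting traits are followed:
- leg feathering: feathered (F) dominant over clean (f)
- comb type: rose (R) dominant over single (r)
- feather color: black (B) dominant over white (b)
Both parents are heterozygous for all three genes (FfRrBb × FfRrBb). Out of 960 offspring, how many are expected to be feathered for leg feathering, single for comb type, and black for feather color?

Trihybrid cross: FfRrBb × FfRrBb
Each trait segregates independently with a 3:1 phenotypic ratio, so each gene contributes 3/4 (dominant) or 1/4 (recessive).
Target: feathered (leg feathering), single (comb type), black (feather color)
Probability = product of independent per-trait probabilities
= 3/4 × 1/4 × 3/4 = 9/64
Expected count = 9/64 × 960 = 135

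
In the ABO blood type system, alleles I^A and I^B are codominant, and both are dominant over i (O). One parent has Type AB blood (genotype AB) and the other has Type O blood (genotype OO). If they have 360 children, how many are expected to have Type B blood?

Cross: AB × OO
Possible offspring genotypes: 2 AO, 2 BO
Blood type counts: 2 Type A, 2 Type B
Probability of Type B: 2/4 = 1/2
Expected count = 1/2 × 360 = 180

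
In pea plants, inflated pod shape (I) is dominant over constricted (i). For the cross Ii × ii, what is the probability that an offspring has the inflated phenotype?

Punnett square for Ii × ii:
Offspring genotypes: 2 Ii, 2 ii
Total offspring: 4
Count with target: 2
Probability: 2/4 = 1/2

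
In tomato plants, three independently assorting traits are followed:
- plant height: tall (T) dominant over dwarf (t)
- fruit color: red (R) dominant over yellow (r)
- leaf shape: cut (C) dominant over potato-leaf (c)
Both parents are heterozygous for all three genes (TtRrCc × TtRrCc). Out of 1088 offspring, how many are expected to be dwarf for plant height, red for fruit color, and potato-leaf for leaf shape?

Trihybrid cross: TtRrCc × TtRrCc
Each trait segregates independently with a 3:1 phenotypic ratio, so each gene contributes 3/4 (dominant) or 1/4 (recessive).
Target: dwarf (plant height), red (fruit color), potato-leaf (leaf shape)
Probability = product of independent per-trait probabilities
= 1/4 × 3/4 × 1/4 = 3/64
Expected count = 3/64 × 1088 = 51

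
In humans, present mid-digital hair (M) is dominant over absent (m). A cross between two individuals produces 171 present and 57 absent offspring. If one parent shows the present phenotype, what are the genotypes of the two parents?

Observed offspring: 171 present, 57 absent
The observed ratio simplifies to 3:1. Absent (mm) offspring appear, so each parent must contribute one m allele. The parent stated to show present carries M, so it is Mm. The other parent is then either Mm or mm: Mm × mm would give a 1:1 split, whereas Mm × Mm gives 3:1 — matching the data. So both parents are heterozygous (Mm × Mm).
Parent genotypes: Mm × Mm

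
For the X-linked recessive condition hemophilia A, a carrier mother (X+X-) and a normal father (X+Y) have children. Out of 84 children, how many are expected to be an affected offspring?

Cross: X+X- × X+Y
Offspring: 1 X+X+, 1 X+Y, 1 X+X-, 1 X-Y
Probability of an affected offspring: 1/4
Expected count = 1/4 × 84 = 21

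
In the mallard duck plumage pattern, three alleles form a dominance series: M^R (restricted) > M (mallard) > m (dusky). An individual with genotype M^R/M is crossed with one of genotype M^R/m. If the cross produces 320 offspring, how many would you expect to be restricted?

Cross: M^R/M × M^R/m
Allele dominance: M^R > M > m
Offspring genotypes: 1 M^R/M^R, 1 M^R/m, 1 M^R/M, 1 M/m
Phenotype counts: 3 restricted, 1 mallard
restricted: 3 out of 4 → fraction 3/4
Expected count = 3/4 × 320 = 240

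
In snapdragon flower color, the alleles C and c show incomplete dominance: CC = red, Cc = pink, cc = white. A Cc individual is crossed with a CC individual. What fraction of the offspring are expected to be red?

Punnett square for Cc × CC:
Offspring genotypes: 2 CC, 2 Cc
Phenotype counts: 2 red, 2 pink
red: 2 out of 4
Probability: 2/4 = 1/2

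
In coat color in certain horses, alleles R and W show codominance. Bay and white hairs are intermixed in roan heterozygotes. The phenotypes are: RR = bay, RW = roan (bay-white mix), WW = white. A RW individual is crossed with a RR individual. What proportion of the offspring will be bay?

Punnett square for RW × RR:
Offspring genotypes: 2 RR, 2 RW
Phenotype counts: 2 bay, 2 roan (bay-white mix)
bay: 2 out of 4
Probability: 2/4 = 1/2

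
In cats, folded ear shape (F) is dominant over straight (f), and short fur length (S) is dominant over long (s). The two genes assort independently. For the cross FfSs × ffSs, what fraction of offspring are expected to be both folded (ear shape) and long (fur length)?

Dihybrid cross FfSs × ffSs — consider each gene separately:
ear shape: Ff × ff → 2 Ff, 2 ff → 2 F_ : 2 ff (out of 4)
fur length: Ss × Ss → 1 SS, 2 Ss, 1 ss → 3 S_ : 1 ss (out of 4)
Looking for: folded (F_) and long (ss)
P(folded) = 2/4, P(long) = 1/4
P(both) = 2/4 × 1/4 = 2/16 = 1/8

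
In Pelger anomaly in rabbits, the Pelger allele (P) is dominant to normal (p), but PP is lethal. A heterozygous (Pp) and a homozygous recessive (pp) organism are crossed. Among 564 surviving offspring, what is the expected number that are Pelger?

Cross: Pp × pp
Punnett square offspring (before lethality): 2 Pp, 2 pp
No PP offspring are produced in this cross.
Pelger: 2 out of 4 → fraction 1/2
Expected count = 1/2 × 564 = 282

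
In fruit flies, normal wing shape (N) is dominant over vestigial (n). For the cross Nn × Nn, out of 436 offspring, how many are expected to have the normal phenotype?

Punnett square for Nn × Nn:
Offspring genotypes: 1 NN, 2 Nn, 1 nn
Total offspring: 4
Count with target: 3
Probability: 3/4
Expected count = 3/4 × 436 = 327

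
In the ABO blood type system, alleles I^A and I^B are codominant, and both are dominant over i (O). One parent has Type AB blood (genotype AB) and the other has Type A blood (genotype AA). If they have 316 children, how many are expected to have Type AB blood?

Cross: AB × AA
Possible offspring genotypes: 2 AA, 2 AB
Blood type counts: 2 Type A, 2 Type AB
Probability of Type AB: 2/4 = 1/2
Expected count = 1/2 × 316 = 158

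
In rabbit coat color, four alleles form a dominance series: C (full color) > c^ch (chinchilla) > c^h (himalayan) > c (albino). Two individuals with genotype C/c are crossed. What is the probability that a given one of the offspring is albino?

Cross: C/c × C/c
Allele dominance: C > c^ch > c^h > c
Offspring genotypes: 1 C/C, 2 C/c, 1 c/c
Phenotype counts: 3 full color, 1 albino
albino: 1 out of 4
Probability: 1/4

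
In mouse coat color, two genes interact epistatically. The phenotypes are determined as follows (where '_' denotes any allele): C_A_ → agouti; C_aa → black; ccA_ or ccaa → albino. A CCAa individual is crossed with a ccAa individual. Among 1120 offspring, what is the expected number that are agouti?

Cross: CCAa × ccAa — consider each gene separately:
C gene: CC × cc → 4 Cc → 4 C_ (out of 4)
A gene: Aa × Aa → 1 AA, 2 Aa, 1 aa → 3 A_ : 1 aa (out of 4)
Genotype classes (out of 4 × 4 = 16): C_A_ = 4×3 = 12; C_aa = 4×1 = 4
Apply the phenotype rules: C_A_ (12) → agouti; C_aa (4) → black
Phenotype counts (out of 16): 12 agouti, 4 black
agouti: 12 out of 16 → fraction 3/4
Expected count = 3/4 × 1120 = 840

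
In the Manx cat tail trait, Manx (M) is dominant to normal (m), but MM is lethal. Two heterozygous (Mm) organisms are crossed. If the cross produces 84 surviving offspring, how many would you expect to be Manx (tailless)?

Cross: Mm × Mm
Punnett square offspring (before lethality): 1 MM, 2 Mm, 1 mm
The MM genotype is lethal (embryos die); surviving offspring: 2 Mm, 1 mm
Manx (tailless): 2 out of 3 → fraction 2/3
Expected count = 2/3 × 84 = 56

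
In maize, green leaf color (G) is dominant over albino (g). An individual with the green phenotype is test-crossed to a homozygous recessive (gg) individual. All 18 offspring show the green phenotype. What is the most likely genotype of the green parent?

Test cross: ? × gg
All offspring are green.
If the unknown parent were heterozygous (Gg), about half of 18 offspring would be albino; none are. The unknown parent is most likely homozygous dominant (GG).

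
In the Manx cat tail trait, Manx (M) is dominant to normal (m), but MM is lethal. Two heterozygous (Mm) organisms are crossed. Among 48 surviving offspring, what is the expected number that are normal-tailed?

Cross: Mm × Mm
Punnett square offspring (before lethality): 1 MM, 2 Mm, 1 mm
The MM genotype is lethal (embryos die); surviving offspring: 2 Mm, 1 mm
normal-tailed: 1 out of 3 → fraction 1/3
Expected count = 1/3 × 48 = 16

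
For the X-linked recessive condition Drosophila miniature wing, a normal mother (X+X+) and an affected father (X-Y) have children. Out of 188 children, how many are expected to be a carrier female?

Cross: X+X+ × X-Y
Offspring: 2 X+X-, 2 X+Y
Probability of a carrier female: 2/4 = 1/2
Expected count = 1/2 × 188 = 94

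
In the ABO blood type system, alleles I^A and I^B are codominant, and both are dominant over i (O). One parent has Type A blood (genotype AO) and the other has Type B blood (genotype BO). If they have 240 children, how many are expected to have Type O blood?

Cross: AO × BO
Possible offspring genotypes: 1 AB, 1 AO, 1 BO, 1 OO
Blood type counts: 1 Type AB, 1 Type A, 1 Type B, 1 Type O
Probability of Type O: 1/4
Expected count = 1/4 × 240 = 60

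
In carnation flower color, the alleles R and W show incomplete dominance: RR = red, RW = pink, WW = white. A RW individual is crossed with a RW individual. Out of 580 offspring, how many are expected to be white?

Punnett square for RW × RW:
Offspring genotypes: 1 RR, 2 RW, 1 WW
Phenotype counts: 1 red, 2 pink, 1 white
white: 1 out of 4 → fraction 1/4
Expected count = 1/4 × 580 = 145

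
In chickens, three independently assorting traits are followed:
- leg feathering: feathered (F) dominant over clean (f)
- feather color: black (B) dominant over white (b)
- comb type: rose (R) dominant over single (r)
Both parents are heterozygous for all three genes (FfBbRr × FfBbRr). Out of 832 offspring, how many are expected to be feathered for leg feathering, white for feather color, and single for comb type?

Trihybrid cross: FfBbRr × FfBbRr
Each trait segregates independently with a 3:1 phenotypic ratio, so each gene contributes 3/4 (dominant) or 1/4 (recessive).
Target: feathered (leg feathering), white (feather color), single (comb type)
Probability = product of independent per-trait probabilities
= 3/4 × 1/4 × 1/4 = 3/64
Expected count = 3/64 × 832 = 39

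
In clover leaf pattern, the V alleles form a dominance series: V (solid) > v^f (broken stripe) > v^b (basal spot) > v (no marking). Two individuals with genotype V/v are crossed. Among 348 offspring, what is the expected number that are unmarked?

Cross: V/v × V/v
Allele dominance: V > v^f > v^b > v
Offspring genotypes: 1 V/V, 2 V/v, 1 v/v
Phenotype counts: 3 solid, 1 unmarked
unmarked: 1 out of 4 → fraction 1/4
Expected count = 1/4 × 348 = 87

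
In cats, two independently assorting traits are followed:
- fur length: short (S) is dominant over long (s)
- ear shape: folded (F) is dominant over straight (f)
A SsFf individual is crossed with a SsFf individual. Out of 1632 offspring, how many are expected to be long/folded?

Dihybrid cross SsFf × SsFf — consider each gene separately:
fur length: Ss × Ss → 1 SS, 2 Ss, 1 ss → 3 S_ : 1 ss (out of 4)
ear shape: Ff × Ff → 1 FF, 2 Ff, 1 ff → 3 F_ : 1 ff (out of 4)
Combine (counts out of 4 × 4 = 16): short/folded (S_F_) = 3×3 = 9; short/straight (S_ff) = 3×1 = 3; long/folded (ssF_) = 1×3 = 3; long/straight (ssff) = 1×1 = 1
Phenotype counts (out of 16): 9 short/folded, 3 short/straight, 3 long/folded, 1 long/straight
long/folded: 3 out of 16 → fraction 3/16
Expected count = 3/16 × 1632 = 306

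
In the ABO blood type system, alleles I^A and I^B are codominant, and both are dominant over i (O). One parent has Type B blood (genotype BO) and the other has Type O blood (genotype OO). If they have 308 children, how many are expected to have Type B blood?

Cross: BO × OO
Possible offspring genotypes: 2 BO, 2 OO
Blood type counts: 2 Type B, 2 Type O
Probability of Type B: 2/4 = 1/2
Expected count = 1/2 × 308 = 154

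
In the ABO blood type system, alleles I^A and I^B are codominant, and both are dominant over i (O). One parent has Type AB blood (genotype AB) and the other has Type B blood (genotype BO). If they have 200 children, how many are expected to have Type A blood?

Cross: AB × BO
Possible offspring genotypes: 1 AB, 1 AO, 1 BB, 1 BO
Blood type counts: 1 Type AB, 1 Type A, 2 Type B
Probability of Type A: 1/4
Expected count = 1/4 × 200 = 50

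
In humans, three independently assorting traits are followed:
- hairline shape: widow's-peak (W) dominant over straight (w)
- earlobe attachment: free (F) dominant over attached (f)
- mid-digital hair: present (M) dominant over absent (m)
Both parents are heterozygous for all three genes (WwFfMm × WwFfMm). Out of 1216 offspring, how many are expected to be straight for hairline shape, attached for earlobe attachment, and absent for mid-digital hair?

Trihybrid cross: WwFfMm × WwFfMm
Each trait segregates independently with a 3:1 phenotypic ratio, so each gene contributes 3/4 (dominant) or 1/4 (recessive).
Target: straight (hairline shape), attached (earlobe attachment), absent (mid-digital hair)
Probability = product of independent per-trait probabilities
= 1/4 × 1/4 × 1/4 = 1/64
Expected count = 1/64 × 1216 = 19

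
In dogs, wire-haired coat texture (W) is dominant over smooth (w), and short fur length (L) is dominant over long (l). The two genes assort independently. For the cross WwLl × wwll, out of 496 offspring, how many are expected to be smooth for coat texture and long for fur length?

Dihybrid cross WwLl × wwll — consider each gene separately:
coat texture: Ww × ww → 2 Ww, 2 ww → 2 W_ : 2 ww (out of 4)
fur length: Ll × ll → 2 Ll, 2 ll → 2 L_ : 2 ll (out of 4)
Looking for: smooth (ww) and long (ll)
P(smooth) = 2/4, P(long) = 2/4
P(both) = 2/4 × 2/4 = 4/16 = 1/4
Expected count = 1/4 × 496 = 124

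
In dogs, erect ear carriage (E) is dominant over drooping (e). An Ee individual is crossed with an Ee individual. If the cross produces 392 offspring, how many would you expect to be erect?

Punnett square for Ee × Ee:
Offspring genotypes: 1 EE, 2 Ee, 1 ee
erect: 3, drooping: 1
erect: 3 out of 4 → fraction 3/4
Expected count = 3/4 × 392 = 294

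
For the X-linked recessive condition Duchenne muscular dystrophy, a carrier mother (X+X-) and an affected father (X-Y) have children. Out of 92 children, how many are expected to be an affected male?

Cross: X+X- × X-Y
Offspring: 1 X+X-, 1 X+Y, 1 X-X-, 1 X-Y
Probability of an affected male: 1/4
Expected count = 1/4 × 92 = 23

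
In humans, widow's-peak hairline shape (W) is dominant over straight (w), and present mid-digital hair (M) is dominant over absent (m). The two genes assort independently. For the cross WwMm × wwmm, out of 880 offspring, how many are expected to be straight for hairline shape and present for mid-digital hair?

Dihybrid cross WwMm × wwmm — consider each gene separately:
hairline shape: Ww × ww → 2 Ww, 2 ww → 2 W_ : 2 ww (out of 4)
mid-digital hair: Mm × mm → 2 Mm, 2 mm → 2 M_ : 2 mm (out of 4)
Looking for: straight (ww) and present (M_)
P(straight) = 2/4, P(present) = 2/4
P(both) = 2/4 × 2/4 = 4/16 = 1/4
Expected count = 1/4 × 880 = 220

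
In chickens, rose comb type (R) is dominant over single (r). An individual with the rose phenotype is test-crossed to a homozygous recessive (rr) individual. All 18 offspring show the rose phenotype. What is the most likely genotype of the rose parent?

Test cross: ? × rr
All offspring are rose.
If the unknown parent were heterozygous (Rr), about half of 18 offspring would be single; none are. The unknown parent is most likely homozygous dominant (RR).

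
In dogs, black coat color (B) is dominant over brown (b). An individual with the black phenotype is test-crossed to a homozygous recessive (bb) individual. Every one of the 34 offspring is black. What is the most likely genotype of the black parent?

Test cross: ? × bb
All offspring are black.
If the unknown parent were heterozygous (Bb), about half of 34 offspring would be brown; none are. The unknown parent is most likely homozygous dominant (BB).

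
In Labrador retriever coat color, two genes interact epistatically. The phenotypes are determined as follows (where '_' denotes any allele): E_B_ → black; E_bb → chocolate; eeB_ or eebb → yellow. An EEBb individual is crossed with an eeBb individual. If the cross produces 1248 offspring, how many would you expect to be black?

Cross: EEBb × eeBb — consider each gene separately:
E gene: EE × ee → 4 Ee → 4 E_ (out of 4)
B gene: Bb × Bb → 1 BB, 2 Bb, 1 bb → 3 B_ : 1 bb (out of 4)
Genotype classes (out of 4 × 4 = 16): E_B_ = 4×3 = 12; E_bb = 4×1 = 4
Apply the phenotype rules: E_B_ (12) → black; E_bb (4) → chocolate
Phenotype counts (out of 16): 12 black, 4 chocolate
black: 12 out of 16 → fraction 3/4
Expected count = 3/4 × 1248 = 936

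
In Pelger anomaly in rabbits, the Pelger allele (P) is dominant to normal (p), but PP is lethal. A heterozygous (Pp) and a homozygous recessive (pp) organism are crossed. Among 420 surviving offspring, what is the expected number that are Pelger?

Cross: Pp × pp
Punnett square offspring (before lethality): 2 Pp, 2 pp
No PP offspring are produced in this cross.
Pelger: 2 out of 4 → fraction 1/2
Expected count = 1/2 × 420 = 210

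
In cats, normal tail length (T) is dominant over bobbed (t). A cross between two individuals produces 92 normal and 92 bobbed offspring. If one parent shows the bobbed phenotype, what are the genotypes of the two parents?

Observed offspring: 92 normal, 92 bobbed
The observed ratio simplifies to 1:1. One parent shows bobbed, so its genotype must be tt. A 1:1 offspring split requires the other parent to be heterozygous (Tt).
Parent genotypes: tt × Tt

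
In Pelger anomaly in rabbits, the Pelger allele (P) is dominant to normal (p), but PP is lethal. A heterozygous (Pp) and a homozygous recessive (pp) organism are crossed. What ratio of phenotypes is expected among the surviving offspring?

Cross: Pp × pp
Punnett square offspring (before lethality): 2 Pp, 2 pp
No PP offspring are produced in this cross.
Ratio: 1 Pelger : 1 normal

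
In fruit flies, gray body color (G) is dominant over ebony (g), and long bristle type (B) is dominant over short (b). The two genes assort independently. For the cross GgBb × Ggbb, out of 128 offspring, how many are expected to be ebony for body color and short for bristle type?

Dihybrid cross GgBb × Ggbb — consider each gene separately:
body color: Gg × Gg → 1 GG, 2 Gg, 1 gg → 3 G_ : 1 gg (out of 4)
bristle type: Bb × bb → 2 Bb, 2 bb → 2 B_ : 2 bb (out of 4)
Looking for: ebony (gg) and short (bb)
P(ebony) = 1/4, P(short) = 2/4
P(both) = 1/4 × 2/4 = 2/16 = 1/8
Expected count = 1/8 × 128 = 16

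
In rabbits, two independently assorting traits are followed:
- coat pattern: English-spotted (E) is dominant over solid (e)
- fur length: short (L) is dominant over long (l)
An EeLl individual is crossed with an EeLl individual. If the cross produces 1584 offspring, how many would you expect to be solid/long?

Dihybrid cross EeLl × EeLl — consider each gene separately:
coat pattern: Ee × Ee → 1 EE, 2 Ee, 1 ee → 3 E_ : 1 ee (out of 4)
fur length: Ll × Ll → 1 LL, 2 Ll, 1 ll → 3 L_ : 1 ll (out of 4)
Combine (counts out of 4 × 4 = 16): English-spotted/short (E_L_) = 3×3 = 9; English-spotted/long (E_ll) = 3×1 = 3; solid/short (eeL_) = 1×3 = 3; solid/long (eell) = 1×1 = 1
Phenotype counts (out of 16): 9 English-spotted/short, 3 English-spotted/long, 3 solid/short, 1 solid/long
solid/long: 1 out of 16 → fraction 1/16
Expected count = 1/16 × 1584 = 99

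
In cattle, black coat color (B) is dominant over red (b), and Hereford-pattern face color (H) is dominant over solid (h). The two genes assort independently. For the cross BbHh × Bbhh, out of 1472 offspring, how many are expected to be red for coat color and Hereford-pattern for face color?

Dihybrid cross BbHh × Bbhh — consider each gene separately:
coat color: Bb × Bb → 1 BB, 2 Bb, 1 bb → 3 B_ : 1 bb (out of 4)
face color: Hh × hh → 2 Hh, 2 hh → 2 H_ : 2 hh (out of 4)
Looking for: red (bb) and Hereford-pattern (H_)
P(red) = 1/4, P(Hereford-pattern) = 2/4
P(both) = 1/4 × 2/4 = 2/16 = 1/8
Expected count = 1/8 × 1472 = 184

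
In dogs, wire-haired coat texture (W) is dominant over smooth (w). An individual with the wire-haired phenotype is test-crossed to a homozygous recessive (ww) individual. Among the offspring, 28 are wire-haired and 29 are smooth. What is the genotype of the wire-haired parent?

Test cross: ? × ww
Offspring: 28 wire-haired, 29 smooth — approximately 1:1.
A 1:1 ratio in a test cross indicates the unknown parent is heterozygous (Ww).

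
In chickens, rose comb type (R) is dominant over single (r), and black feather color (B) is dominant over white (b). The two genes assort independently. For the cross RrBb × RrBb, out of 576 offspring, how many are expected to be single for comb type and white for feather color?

Dihybrid cross RrBb × RrBb — consider each gene separately:
comb type: Rr × Rr → 1 RR, 2 Rr, 1 rr → 3 R_ : 1 rr (out of 4)
feather color: Bb × Bb → 1 BB, 2 Bb, 1 bb → 3 B_ : 1 bb (out of 4)
Looking for: single (rr) and white (bb)
P(single) = 1/4, P(white) = 1/4
P(both) = 1/4 × 1/4 = 1/16
Expected count = 1/16 × 576 = 36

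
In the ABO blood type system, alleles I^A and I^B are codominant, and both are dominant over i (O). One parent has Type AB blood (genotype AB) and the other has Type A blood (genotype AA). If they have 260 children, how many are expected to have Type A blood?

Cross: AB × AA
Possible offspring genotypes: 2 AA, 2 AB
Blood type counts: 2 Type A, 2 Type AB
Probability of Type A: 2/4 = 1/2
Expected count = 1/2 × 260 = 130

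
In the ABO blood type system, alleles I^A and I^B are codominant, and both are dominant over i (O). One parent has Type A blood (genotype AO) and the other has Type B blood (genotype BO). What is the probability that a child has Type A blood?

Cross: AO × BO
Possible offspring genotypes: 1 AB, 1 AO, 1 BO, 1 OO
Blood type counts: 1 Type AB, 1 Type A, 1 Type B, 1 Type O
Probability of Type A: 1/4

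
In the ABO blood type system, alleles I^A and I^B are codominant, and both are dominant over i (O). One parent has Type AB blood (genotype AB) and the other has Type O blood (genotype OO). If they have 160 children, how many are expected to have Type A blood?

Cross: AB × OO
Possible offspring genotypes: 2 AO, 2 BO
Blood type counts: 2 Type A, 2 Type B
Probability of Type A: 2/4 = 1/2
Expected count = 1/2 × 160 = 80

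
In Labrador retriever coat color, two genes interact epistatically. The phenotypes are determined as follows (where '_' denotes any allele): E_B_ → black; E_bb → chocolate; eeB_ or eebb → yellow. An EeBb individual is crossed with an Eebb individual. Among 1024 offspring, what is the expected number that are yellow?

Cross: EeBb × Eebb — consider each gene separately:
E gene: Ee × Ee → 1 EE, 2 Ee, 1 ee → 3 E_ : 1 ee (out of 4)
B gene: Bb × bb → 2 Bb, 2 bb → 2 B_ : 2 bb (out of 4)
Genotype classes (out of 4 × 4 = 16): E_B_ = 3×2 = 6; E_bb = 3×2 = 6; eeB_ = 1×2 = 2; eebb = 1×2 = 2
Apply the phenotype rules: E_B_ (6) → black; E_bb (6) → chocolate; eeB_ (2) + eebb (2) → yellow
Phenotype counts (out of 16): 6 black, 6 chocolate, 4 yellow
yellow: 4 out of 16 → fraction 1/4
Expected count = 1/4 × 1024 = 256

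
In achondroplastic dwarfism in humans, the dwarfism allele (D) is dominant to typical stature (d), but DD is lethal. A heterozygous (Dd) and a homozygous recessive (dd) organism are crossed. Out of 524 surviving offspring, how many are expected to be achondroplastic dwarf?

Cross: Dd × dd
Punnett square offspring (before lethality): 2 Dd, 2 dd
No DD offspring are produced in this cross.
achondroplastic dwarf: 2 out of 4 → fraction 1/2
Expected count = 1/2 × 524 = 262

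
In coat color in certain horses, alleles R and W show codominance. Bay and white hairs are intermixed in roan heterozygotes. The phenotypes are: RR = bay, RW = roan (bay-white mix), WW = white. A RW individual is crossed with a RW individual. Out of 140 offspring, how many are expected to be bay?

Punnett square for RW × RW:
Offspring genotypes: 1 RR, 2 RW, 1 WW
Phenotype counts: 1 bay, 2 roan (bay-white mix), 1 white
bay: 1 out of 4 → fraction 1/4
Expected count = 1/4 × 140 = 35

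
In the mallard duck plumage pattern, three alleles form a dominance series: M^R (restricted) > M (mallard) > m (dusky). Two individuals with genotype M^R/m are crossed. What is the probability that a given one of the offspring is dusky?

Cross: M^R/m × M^R/m
Allele dominance: M^R > M > m
Offspring genotypes: 1 M^R/M^R, 2 M^R/m, 1 m/m
Phenotype counts: 3 restricted, 1 dusky
dusky: 1 out of 4
Probability: 1/4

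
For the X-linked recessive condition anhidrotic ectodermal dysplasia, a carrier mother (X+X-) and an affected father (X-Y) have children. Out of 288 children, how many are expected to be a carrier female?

Cross: X+X- × X-Y
Offspring: 1 X+X-, 1 X+Y, 1 X-X-, 1 X-Y
Probability of a carrier female: 1/4
Expected count = 1/4 × 288 = 72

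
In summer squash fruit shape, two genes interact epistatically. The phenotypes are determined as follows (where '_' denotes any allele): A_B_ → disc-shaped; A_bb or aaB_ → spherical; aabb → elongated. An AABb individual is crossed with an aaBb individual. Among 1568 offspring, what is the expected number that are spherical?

Cross: AABb × aaBb — consider each gene separately:
A gene: AA × aa → 4 Aa → 4 A_ (out of 4)
B gene: Bb × Bb → 1 BB, 2 Bb, 1 bb → 3 B_ : 1 bb (out of 4)
Genotype classes (out of 4 × 4 = 16): A_B_ = 4×3 = 12; A_bb = 4×1 = 4
Apply the phenotype rules: A_B_ (12) → disc-shaped; A_bb (4) → spherical
Phenotype counts (out of 16): 12 disc-shaped, 4 spherical
spherical: 4 out of 16 → fraction 1/4
Expected count = 1/4 × 1568 = 392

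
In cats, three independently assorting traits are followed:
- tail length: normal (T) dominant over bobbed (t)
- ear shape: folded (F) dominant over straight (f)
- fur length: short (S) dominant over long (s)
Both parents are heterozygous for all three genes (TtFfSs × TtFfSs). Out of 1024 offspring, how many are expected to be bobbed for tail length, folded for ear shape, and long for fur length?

Trihybrid cross: TtFfSs × TtFfSs
Each trait segregates independently with a 3:1 phenotypic ratio, so each gene contributes 3/4 (dominant) or 1/4 (recessive).
Target: bobbed (tail length), folded (ear shape), long (fur length)
Probability = product of independent per-trait probabilities
= 1/4 × 3/4 × 1/4 = 3/64
Expected count = 3/64 × 1024 = 48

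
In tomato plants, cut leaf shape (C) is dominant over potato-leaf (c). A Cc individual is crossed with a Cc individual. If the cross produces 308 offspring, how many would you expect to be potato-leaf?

Punnett square for Cc × Cc:
Offspring genotypes: 1 CC, 2 Cc, 1 cc
cut: 3, potato-leaf: 1
potato-leaf: 1 out of 4 → fraction 1/4
Expected count = 1/4 × 308 = 77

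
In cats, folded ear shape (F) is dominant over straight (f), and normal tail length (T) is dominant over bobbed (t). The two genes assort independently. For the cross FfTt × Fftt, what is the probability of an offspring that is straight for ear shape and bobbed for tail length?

Dihybrid cross FfTt × Fftt — consider each gene separately:
ear shape: Ff × Ff → 1 FF, 2 Ff, 1 ff → 3 F_ : 1 ff (out of 4)
tail length: Tt × tt → 2 Tt, 2 tt → 2 T_ : 2 tt (out of 4)
Looking for: straight (ff) and bobbed (tt)
P(straight) = 1/4, P(bobbed) = 2/4
P(both) = 1/4 × 2/4 = 2/16 = 1/8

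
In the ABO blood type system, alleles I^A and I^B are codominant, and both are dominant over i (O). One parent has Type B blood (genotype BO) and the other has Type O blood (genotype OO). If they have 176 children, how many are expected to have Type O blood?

Cross: BO × OO
Possible offspring genotypes: 2 BO, 2 OO
Blood type counts: 2 Type B, 2 Type O
Probability of Type O: 2/4 = 1/2
Expected count = 1/2 × 176 = 88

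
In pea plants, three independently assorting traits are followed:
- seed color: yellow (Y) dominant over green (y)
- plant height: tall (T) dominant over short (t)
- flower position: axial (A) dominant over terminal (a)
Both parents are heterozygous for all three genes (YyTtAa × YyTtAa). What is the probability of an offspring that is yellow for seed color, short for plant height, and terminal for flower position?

Trihybrid cross: YyTtAa × YyTtAa
Each trait segregates independently with a 3:1 phenotypic ratio, so each gene contributes 3/4 (dominant) or 1/4 (recessive).
Target: yellow (seed color), short (plant height), terminal (flower position)
Probability = product of independent per-trait probabilities
= 3/4 × 1/4 × 1/4 = 3/64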